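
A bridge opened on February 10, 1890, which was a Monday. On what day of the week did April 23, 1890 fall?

Wednesday

February 1890: 28 − 10 = 18 days remain (1890 is not a leap year, so February has 28 days).
Then March (31): 31 days.
April 1–23, 1890: 23 days.
Total: 18 + 31 + 23 = 72 days.
72 mod 7 = 2, so 2 days after Monday is Wednesday.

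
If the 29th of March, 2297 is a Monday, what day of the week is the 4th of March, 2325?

Wednesday

From March 29, 2297 to March 29, 2324: 27 years, of which 6 contain a Feb 29 — 21×365 + 6×366 = 9861 days.
(2300 is not a leap year (divisible by 100 but not 400).)
March 2324: 31 − 29 = 2 days remain.
Then 11 full months totalling 334 days.
March 1–4, 2325: 4 days.
Residual: 340 days.
Total: 10201 days.
10201 mod 7 = 2, so 2 days after Monday is Wednesday.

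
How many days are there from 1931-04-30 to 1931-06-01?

April 1931: 30 − 30 = 0 days remain.
Then May (31): 31 days.
June 1, 1931: 1 day.
Total: 0 + 31 + 1 = 32 days.

32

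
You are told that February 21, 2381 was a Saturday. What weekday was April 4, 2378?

Tuesday

Count forward from the earlier date (April 4, 2378) to the later (February 21, 2381):
Day-of-year of April 4, 2378: 94.
Day-of-year of February 21, 2381: 52.
2378 has 365 days, so 365 − 94 = 271 days remain in 2378.
Full years: 2379: 365; 2380: 366. Sum = 731.
Total: 271 + 731 + 52 = 1054 days.
1054 mod 7 = 4, so 4 days before Saturday is Tuesday.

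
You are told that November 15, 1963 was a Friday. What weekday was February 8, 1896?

Saturday

Count forward from the earlier date (February 8, 1896) to the later (November 15, 1963):
From February 8, 1896 to February 8, 1963: 67 years, of which 16 contain a Feb 29 — 51×365 + 16×366 = 24471 days.
(1900 is not a leap year (divisible by 100 but not 400).)
February 1963: 28 − 8 = 20 days remain (1963 is not a leap year, so February has 28 days).
Then March (31), April (30), May (31), June (30), July (31), August (31), September (30), October (31): 31 + 30 + 31 + 30 + 31 + 31 + 30 + 31 = 245 days.
November 1–15, 1963: 15 days.
Residual: 280 days.
Total: 24751 days.
24751 mod 7 = 6, so 6 days before Friday is Saturday.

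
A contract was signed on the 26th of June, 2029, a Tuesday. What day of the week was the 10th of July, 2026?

Count forward from the earlier date (July 10, 2026) to the later (June 26, 2029):
Day-of-year of July 10, 2026: 191.
Day-of-year of June 26, 2029: 177.
2026 has 365 days, so 365 − 191 = 174 days remain in 2026.
Full years: 2027: 365; 2028: 366. Sum = 731.
Total: 174 + 731 + 177 = 1082 days.
1082 mod 7 = 4, so 4 days before Tuesday is Friday.

Friday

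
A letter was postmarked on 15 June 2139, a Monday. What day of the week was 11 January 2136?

Wednesday

Count forward from the earlier date (January 11, 2136) to the later (June 15, 2139):
January 11, 2136 → January 11, 2137: 366 days (2136 is a leap year).
January 11, 2137 → January 11, 2138: 365 days.
January 11, 2138 → January 11, 2139: 365 days.
January 2139: 31 − 11 = 20 days remain.
Then February 2139 (28), March (31), April (30), May (31): 28 + 31 + 30 + 31 = 120 days.
June 1–15, 2139: 15 days.
Residual: 155 days.
Total: 1251 days.
1251 mod 7 = 5, so 5 days before Monday is Wednesday.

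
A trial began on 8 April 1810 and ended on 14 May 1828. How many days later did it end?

6611

Day-of-year of April 8, 1810: 98.
Day-of-year of May 14, 1828: 135.
1810 has 365 days, so 365 − 98 = 267 days remain in 1810.
Full years 1811–1827: 13 common + 4 leap = 13×365 + 4×366 = 6209 days.
Total: 267 + 6209 + 135 = 6611 days.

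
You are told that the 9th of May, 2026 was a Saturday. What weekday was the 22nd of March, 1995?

Count forward from the earlier date (March 22, 1995) to the later (May 9, 2026):
Day-of-year of March 22, 1995: 81.
Day-of-year of May 9, 2026: 129.
1995 has 365 days, so 365 − 81 = 284 days remain in 1995.
Full years 1996–2025: 22 common + 8 leap = 22×365 + 8×366 = 10958 days.
Total: 284 + 10958 + 129 = 11371 days.
11371 mod 7 = 3, so 3 days before Saturday is Wednesday.

Wednesday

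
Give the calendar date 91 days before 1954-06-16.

1954-03-17

Count 91 days before June 16, 1954:
March 1954: 31 − 17 = 14 days remain.
Then April (30), May (31): 30 + 31 = 61 days.
June 1–16, 1954: 16 days.
Total: 14 + 61 + 16 = 91 days.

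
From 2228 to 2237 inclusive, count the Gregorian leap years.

3

Years divisible by 4 in [2228, 2237]: 2228, 2232, 2236.
No century exceptions apply. Count: 3.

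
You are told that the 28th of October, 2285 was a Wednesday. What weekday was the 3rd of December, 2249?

Monday

Count forward from the earlier date (December 3, 2249) to the later (October 28, 2285):
From December 3, 2249 to December 3, 2284: 35 years, of which 9 contain a Feb 29 — 26×365 + 9×366 = 12784 days.
December 2284: 31 − 3 = 28 days remain.
Then 9 full months totalling 273 days.
October 1–28, 2285: 28 days.
Residual: 329 days.
Total: 13113 days.
13113 mod 7 = 2, so 2 days before Wednesday is Monday.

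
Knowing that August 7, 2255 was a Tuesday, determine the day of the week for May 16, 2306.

Day-of-year of August 7, 2255: 219.
Day-of-year of May 16, 2306: 136.
2255 has 365 days, so 365 − 219 = 146 days remain in 2255.
Full years 2256–2305: 38 common + 12 leap = 38×365 + 12×366 = 18262 days.
Total: 146 + 18262 + 136 = 18544 days.
18544 mod 7 = 1, so 1 day after Tuesday is Wednesday.

Wednesday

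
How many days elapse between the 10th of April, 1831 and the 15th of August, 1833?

April 10, 1831 → April 10, 1832: 366 days (1832 is a leap year).
April 10, 1832 → April 10, 1833: 365 days.
April 1833: 30 − 10 = 20 days remain.
Then May (31), June (30), July (31): 31 + 30 + 31 = 92 days.
August 1–15, 1833: 15 days.
Residual: 127 days.
Total: 858 days.

858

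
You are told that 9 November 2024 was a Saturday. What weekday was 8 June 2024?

Saturday

Count forward from the earlier date (June 8, 2024) to the later (November 9, 2024):
June 2024: 30 − 8 = 22 days remain.
Then July (31), August (31), September (30), October (31): 31 + 31 + 30 + 31 = 123 days.
November 1–9, 2024: 9 days.
Total: 22 + 123 + 9 = 154 days.
154 is a multiple of 7, so 8 June 2024 falls on the same weekday: Saturday.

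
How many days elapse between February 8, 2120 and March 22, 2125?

February 8, 2120 → February 8, 2121: 366 days (2120 is a leap year).
February 8, 2121 → February 8, 2122: 365 days.
February 8, 2122 → February 8, 2123: 365 days.
February 8, 2123 → February 8, 2124: 365 days.
February 8, 2124 → February 8, 2125: 366 days (2124 is a leap year).
February 2125: 28 − 8 = 20 days remain (2125 is not a leap year, so February has 28 days).
March 1–22, 2125: 22 days.
Residual: 42 days.
Total: 1869 days.

1869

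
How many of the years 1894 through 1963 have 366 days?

16

Years divisible by 4: 1896, 1900, …, 1960 — 17 in all.
Of these, 1900 is divisible by 100 but not 400, so not leap.
Leap years: 17 − 1 = 16.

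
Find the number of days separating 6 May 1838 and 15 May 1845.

2566

Day-of-year of May 6, 1838: 126.
Day-of-year of May 15, 1845: 135.
1838 has 365 days, so 365 − 126 = 239 days remain in 1838.
Full years: 1839: 365; 1840: 366; 1841: 365; 1842: 365; 1843: 365; 1844: 366. Sum = 2192.
Total: 239 + 2192 + 135 = 2566 days.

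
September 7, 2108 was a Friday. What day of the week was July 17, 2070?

Count forward from the earlier date (July 17, 2070) to the later (September 7, 2108):
Day-of-year of July 17, 2070: 198.
Day-of-year of September 7, 2108: 251.
2070 has 365 days, so 365 − 198 = 167 days remain in 2070.
Full years 2071–2107: 29 common + 8 leap = 29×365 + 8×366 = 13513 days.
Total: 167 + 13513 + 251 = 13931 days.
13931 mod 7 = 1, so 1 day before Friday is Thursday.

Thursday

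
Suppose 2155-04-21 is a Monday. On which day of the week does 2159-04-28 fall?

Day-of-year of April 21, 2155: 111.
Day-of-year of April 28, 2159: 118.
2155 has 365 days, so 365 − 111 = 254 days remain in 2155.
Full years: 2156: 366; 2157: 365; 2158: 365. Sum = 1096.
Total: 254 + 1096 + 118 = 1468 days.
1468 mod 7 = 5, so 5 days after Monday is Saturday.

Saturday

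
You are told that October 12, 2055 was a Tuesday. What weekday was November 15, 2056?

Day-of-year of October 12, 2055: 285.
Day-of-year of November 15, 2056: 320.
2055 has 365 days, so 365 − 285 = 80 days remain in 2055.
Total: 80 + 320 = 400 days.
400 mod 7 = 1, so 1 day after Tuesday is Wednesday.

Wednesday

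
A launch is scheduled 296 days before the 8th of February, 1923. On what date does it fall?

the 18th of April, 1922

Count 296 days before February 8, 1923:
April 1922: 30 − 18 = 12 days remain.
Then 9 full months totalling 276 days.
February 1–8, 1923: 8 days (1923 is not a leap year).
Total: 12 + 276 + 8 = 296 days.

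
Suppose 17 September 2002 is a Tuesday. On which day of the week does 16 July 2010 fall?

Day-of-year of September 17, 2002: 260.
Day-of-year of July 16, 2010: 197.
2002 has 365 days, so 365 − 260 = 105 days remain in 2002.
Full years 2003–2009: 5 common + 2 leap = 5×365 + 2×366 = 2557 days.
Total: 105 + 2557 + 197 = 2859 days.
2859 mod 7 = 3, so 3 days after Tuesday is Friday.

Friday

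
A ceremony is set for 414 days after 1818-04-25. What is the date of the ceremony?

1819-06-13

Count 414 days after April 25, 1818:
April 1818: 30 − 25 = 5 days remain.
Then 13 full months totalling 396 days.
June 1–13, 1819: 13 days.
Total: 5 + 396 + 13 = 414 days.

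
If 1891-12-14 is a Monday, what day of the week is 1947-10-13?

Day-of-year of December 14, 1891: 348.
Day-of-year of October 13, 1947: 286.
1891 has 365 days, so 365 − 348 = 17 days remain in 1891.
Full years 1892–1946: 42 common + 13 leap = 42×365 + 13×366 = 20088 days.
Total: 17 + 20088 + 286 = 20391 days.
20391 is a multiple of 7, so 1947-10-13 falls on the same weekday: Monday.

Monday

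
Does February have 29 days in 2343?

2343 is not a leap year.

No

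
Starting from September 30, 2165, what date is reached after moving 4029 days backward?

September 19, 2154

Count 4029 days before September 30, 2165:
From September 19, 2154 to September 19, 2165: 11 years, of which 3 contain a Feb 29 — 8×365 + 3×366 = 4018 days.
Within September 2165: 30 − 19 = 11 days.
Total: 4029 days.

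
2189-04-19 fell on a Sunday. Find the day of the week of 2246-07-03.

Day-of-year of April 19, 2189: 109.
Day-of-year of July 3, 2246: 184.
2189 has 365 days, so 365 − 109 = 256 days remain in 2189.
Full years 2190–2245: 43 common + 13 leap = 43×365 + 13×366 = 20453 days.
Total: 256 + 20453 + 184 = 20893 days.
20893 mod 7 = 5, so 5 days after Sunday is Friday.

Friday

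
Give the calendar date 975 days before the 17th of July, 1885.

the 15th of November, 1882

Count 975 days before July 17, 1885:
November 15, 1882 → November 15, 1883: 365 days.
November 15, 1883 → November 15, 1884: 366 days (1884 is a leap year).
November 1884: 30 − 15 = 15 days remain.
Then December (31), January (31), February 1885 (28), March (31), April (30), May (31), June (30): 31 + 31 + 28 + 31 + 30 + 31 + 30 = 212 days.
July 1–17, 1885: 17 days.
Residual: 244 days.
Total: 975 days.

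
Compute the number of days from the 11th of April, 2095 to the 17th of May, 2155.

From April 11, 2095 to April 11, 2155: 60 years, of which 14 contain a Feb 29 — 46×365 + 14×366 = 21914 days.
(2100 is not a leap year (divisible by 100 but not 400).)
April 2155: 30 − 11 = 19 days remain.
May 1–17, 2155: 17 days.
Residual: 36 days.
Total: 21950 days.

21950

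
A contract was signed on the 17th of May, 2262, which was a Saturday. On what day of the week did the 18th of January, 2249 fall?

Count forward from the earlier date (January 18, 2249) to the later (May 17, 2262):
From January 18, 2249 to January 18, 2262: 13 years, of which 3 contain a Feb 29 — 10×365 + 3×366 = 4748 days.
January 2262: 31 − 18 = 13 days remain.
Then February 2262 (28), March (31), April (30): 28 + 31 + 30 = 89 days.
May 1–17, 2262: 17 days.
Residual: 119 days.
Total: 4867 days.
4867 mod 7 = 2, so 2 days before Saturday is Thursday.

Thursday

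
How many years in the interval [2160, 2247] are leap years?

Years divisible by 4: 2160, 2164, …, 2244 — 22 in all.
Of these, 2200 is divisible by 100 but not 400, so not leap.
Leap years: 22 − 1 = 21.

21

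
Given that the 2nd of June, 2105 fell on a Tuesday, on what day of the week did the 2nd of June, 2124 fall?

Friday

Day-of-year of June 2, 2105: 153.
Day-of-year of June 2, 2124: 154.
2105 has 365 days, so 365 − 153 = 212 days remain in 2105.
Full years 2106–2123: 14 common + 4 leap = 14×365 + 4×366 = 6574 days.
Total: 212 + 6574 + 154 = 6940 days.
6940 mod 7 = 3, so 3 days after Tuesday is Friday.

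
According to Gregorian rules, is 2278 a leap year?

No

2278 is not a leap year.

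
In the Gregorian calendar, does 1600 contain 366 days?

1600 is a leap year (divisible by 400).

Yes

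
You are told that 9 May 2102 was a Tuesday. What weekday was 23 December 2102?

May 2102: 31 − 9 = 22 days remain.
Then June (30), July (31), August (31), September (30), October (31), November (30): 30 + 31 + 31 + 30 + 31 + 30 = 183 days.
December 1–23, 2102: 23 days.
Total: 22 + 183 + 23 = 228 days.
228 mod 7 = 4, so 4 days after Tuesday is Saturday.

Saturday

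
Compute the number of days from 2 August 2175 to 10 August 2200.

Day-of-year of August 2, 2175: 214.
Day-of-year of August 10, 2200: 222.
2175 has 365 days, so 365 − 214 = 151 days remain in 2175.
Full years 2176–2199: 18 common + 6 leap = 18×365 + 6×366 = 8766 days.
Total: 151 + 8766 + 222 = 9139 days.

9139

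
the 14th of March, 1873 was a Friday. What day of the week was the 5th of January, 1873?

Sunday

Count forward from the earlier date (January 5, 1873) to the later (March 14, 1873):
January 1873: 31 − 5 = 26 days remain.
Then February 1873 (28): 28 days.
March 1–14, 1873: 14 days.
Total: 26 + 28 + 14 = 68 days.
68 mod 7 = 5, so 5 days before Friday is Sunday.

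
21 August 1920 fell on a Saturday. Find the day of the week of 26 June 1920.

Saturday

Count forward from the earlier date (June 26, 1920) to the later (August 21, 1920):
June 1920: 30 − 26 = 4 days remain.
Then July (31): 31 days.
August 1–21, 1920: 21 days.
Total: 4 + 31 + 21 = 56 days.
56 is a multiple of 7, so 26 June 1920 falls on the same weekday: Saturday.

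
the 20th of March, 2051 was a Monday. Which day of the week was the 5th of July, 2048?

Sunday

Count forward from the earlier date (July 5, 2048) to the later (March 20, 2051):
July 5, 2048 → July 5, 2049: 365 days.
July 5, 2049 → July 5, 2050: 365 days.
July 2050: 31 − 5 = 26 days remain.
Then August (31), September (30), October (31), November (30), December (31), January (31), February 2051 (28): 31 + 30 + 31 + 30 + 31 + 31 + 28 = 212 days.
March 1–20, 2051: 20 days.
Residual: 258 days.
Total: 988 days.
988 mod 7 = 1, so 1 day before Monday is Sunday.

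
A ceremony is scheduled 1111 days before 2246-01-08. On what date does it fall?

2242-12-24

Count 1111 days before January 8, 2246:
Day-of-year of December 24, 2242: 358.
Day-of-year of January 8, 2246: 8.
2242 has 365 days, so 365 − 358 = 7 days remain in 2242.
Full years: 2243: 365; 2244: 366; 2245: 365. Sum = 1096.
Total: 7 + 1096 + 8 = 1111 days.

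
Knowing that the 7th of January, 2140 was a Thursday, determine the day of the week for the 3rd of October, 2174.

Monday

From January 7, 2140 to January 7, 2174: 34 years, of which 9 contain a Feb 29 — 25×365 + 9×366 = 12419 days.
January 2174: 31 − 7 = 24 days remain.
Then February 2174 (28), March (31), April (30), May (31), June (30), July (31), August (31), September (30): 28 + 31 + 30 + 31 + 30 + 31 + 31 + 30 = 242 days.
October 1–3, 2174: 3 days.
Residual: 269 days.
Total: 12688 days.
12688 mod 7 = 4, so 4 days after Thursday is Monday.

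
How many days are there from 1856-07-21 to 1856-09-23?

July 1856: 31 − 21 = 10 days remain.
Then August (31): 31 days.
September 1–23, 1856: 23 days.
Total: 10 + 31 + 23 = 64 days.

64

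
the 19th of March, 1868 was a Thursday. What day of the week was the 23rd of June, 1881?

From March 19, 1868 to March 19, 1881: 13 years, of which 3 contain a Feb 29 — 10×365 + 3×366 = 4748 days.
March 1881: 31 − 19 = 12 days remain.
Then April (30), May (31): 30 + 31 = 61 days.
June 1–23, 1881: 23 days.
Residual: 96 days.
Total: 4844 days.
4844 is a multiple of 7, so the 23rd of June, 1881 falls on the same weekday: Thursday.

Thursday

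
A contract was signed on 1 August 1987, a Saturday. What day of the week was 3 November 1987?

Tuesday

August 1987: 31 − 1 = 30 days remain.
Then September (30), October (31): 30 + 31 = 61 days.
November 1–3, 1987: 3 days.
Total: 30 + 61 + 3 = 94 days.
94 mod 7 = 3, so 3 days after Saturday is Tuesday.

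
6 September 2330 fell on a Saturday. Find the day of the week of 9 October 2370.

From September 6, 2330 to September 6, 2370: 40 years, of which 10 contain a Feb 29 — 30×365 + 10×366 = 14610 days.
September 2370: 30 − 6 = 24 days remain.
October 1–9, 2370: 9 days.
Residual: 33 days.
Total: 14643 days.
14643 mod 7 = 6, so 6 days after Saturday is Friday.

Friday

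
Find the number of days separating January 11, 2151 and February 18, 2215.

23413

Day-of-year of January 11, 2151: 11.
Day-of-year of February 18, 2215: 49.
2151 has 365 days, so 365 − 11 = 354 days remain in 2151.
Full years 2152–2214: 48 common + 15 leap = 48×365 + 15×366 = 23010 days.
Total: 354 + 23010 + 49 = 23413 days.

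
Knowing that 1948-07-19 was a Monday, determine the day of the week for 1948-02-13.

Count forward from the earlier date (February 13, 1948) to the later (July 19, 1948):
February 1948: 29 − 13 = 16 days remain (1948 is a leap year, so February has 29 days).
Then March (31), April (30), May (31), June (30): 31 + 30 + 31 + 30 = 122 days.
July 1–19, 1948: 19 days.
Total: 16 + 122 + 19 = 157 days.
157 mod 7 = 3, so 3 days before Monday is Friday.

Friday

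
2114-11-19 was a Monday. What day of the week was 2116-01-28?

November 2114: 30 − 19 = 11 days remain.
Then 13 full months totalling 396 days.
January 1–28, 2116: 28 days.
Total: 11 + 396 + 28 = 435 days.
435 mod 7 = 1, so 1 day after Monday is Tuesday.

Tuesday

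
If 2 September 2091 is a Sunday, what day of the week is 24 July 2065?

Count forward from the earlier date (July 24, 2065) to the later (September 2, 2091):
Day-of-year of July 24, 2065: 205.
Day-of-year of September 2, 2091: 245.
2065 has 365 days, so 365 − 205 = 160 days remain in 2065.
Full years 2066–2090: 19 common + 6 leap = 19×365 + 6×366 = 9131 days.
Total: 160 + 9131 + 245 = 9536 days.
9536 mod 7 = 2, so 2 days before Sunday is Friday.

Friday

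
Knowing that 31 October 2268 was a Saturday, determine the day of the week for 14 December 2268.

October 2268: 31 − 31 = 0 days remain.
Then November (30): 30 days.
December 1–14, 2268: 14 days.
Total: 0 + 30 + 14 = 44 days.
44 mod 7 = 2, so 2 days after Saturday is Monday.

Monday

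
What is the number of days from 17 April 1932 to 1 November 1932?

April 1932: 30 − 17 = 13 days remain.
Then May (31), June (30), July (31), August (31), September (30), October (31): 31 + 30 + 31 + 31 + 30 + 31 = 184 days.
November 1, 1932: 1 day.
Total: 13 + 184 + 1 = 198 days.

198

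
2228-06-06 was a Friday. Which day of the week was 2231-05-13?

Friday

Day-of-year of June 6, 2228: 158.
Day-of-year of May 13, 2231: 133.
2228 has 366 days, so 366 − 158 = 208 days remain in 2228.
Full years: 2229: 365; 2230: 365. Sum = 730.
Total: 208 + 730 + 133 = 1071 days.
1071 is a multiple of 7, so 2231-05-13 falls on the same weekday: Friday.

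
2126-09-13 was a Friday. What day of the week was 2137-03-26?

Tuesday

From September 13, 2126 to September 13, 2136: 10 years, of which 3 contain a Feb 29 — 7×365 + 3×366 = 3653 days.
September 2136: 30 − 13 = 17 days remain.
Then October (31), November (30), December (31), January (31), February 2137 (28): 31 + 30 + 31 + 31 + 28 = 151 days.
March 1–26, 2137: 26 days.
Residual: 194 days.
Total: 3847 days.
3847 mod 7 = 4, so 4 days after Friday is Tuesday.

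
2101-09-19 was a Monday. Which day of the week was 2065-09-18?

Friday

Count forward from the earlier date (September 18, 2065) to the later (September 19, 2101):
From September 18, 2065 to September 18, 2101: 36 years, of which 8 contain a Feb 29 — 28×365 + 8×366 = 13148 days.
(2100 is not a leap year (divisible by 100 but not 400).)
Within September 2101: 19 − 18 = 1 day.
Total: 13149 days.
13149 mod 7 = 3, so 3 days before Monday is Friday.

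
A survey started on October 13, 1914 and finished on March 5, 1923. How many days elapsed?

3065

Day-of-year of October 13, 1914: 286.
Day-of-year of March 5, 1923: 64.
1914 has 365 days, so 365 − 286 = 79 days remain in 1914.
Full years 1915–1922: 6 common + 2 leap = 6×365 + 2×366 = 2922 days.
Total: 79 + 2922 + 64 = 3065 days.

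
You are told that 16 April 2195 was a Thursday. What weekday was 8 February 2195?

Count forward from the earlier date (February 8, 2195) to the later (April 16, 2195):
February 2195: 28 − 8 = 20 days remain (2195 is not a leap year, so February has 28 days).
Then March (31): 31 days.
April 1–16, 2195: 16 days.
Total: 20 + 31 + 16 = 67 days.
67 mod 7 = 4, so 4 days before Thursday is Sunday.

Sunday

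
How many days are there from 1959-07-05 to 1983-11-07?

Day-of-year of July 5, 1959: 186.
Day-of-year of November 7, 1983: 311.
1959 has 365 days, so 365 − 186 = 179 days remain in 1959.
Full years 1960–1982: 17 common + 6 leap = 17×365 + 6×366 = 8401 days.
Total: 179 + 8401 + 311 = 8891 days.

8891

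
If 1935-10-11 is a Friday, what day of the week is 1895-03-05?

Tuesday

Count forward from the earlier date (March 5, 1895) to the later (October 11, 1935):
From March 5, 1895 to March 5, 1935: 40 years, of which 9 contain a Feb 29 — 31×365 + 9×366 = 14609 days.
(1900 is not a leap year (divisible by 100 but not 400).)
March 1935: 31 − 5 = 26 days remain.
Then April (30), May (31), June (30), July (31), August (31), September (30): 30 + 31 + 30 + 31 + 31 + 30 = 183 days.
October 1–11, 1935: 11 days.
Residual: 220 days.
Total: 14829 days.
14829 mod 7 = 3, so 3 days before Friday is Tuesday.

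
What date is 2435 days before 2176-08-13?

2169-12-13

Count 2435 days before August 13, 2176:
December 13, 2169 → December 13, 2170: 365 days.
December 13, 2170 → December 13, 2171: 365 days.
December 13, 2171 → December 13, 2172: 366 days (2172 is a leap year).
December 13, 2172 → December 13, 2173: 365 days.
December 13, 2173 → December 13, 2174: 365 days.
December 13, 2174 → December 13, 2175: 365 days.
December 2175: 31 − 13 = 18 days remain.
Then January (31), February 2176 (29), March (31), April (30), May (31), June (30), July (31): 31 + 29 + 31 + 30 + 31 + 30 + 31 = 213 days.
August 1–13, 2176: 13 days.
Residual: 244 days.
Total: 2435 days.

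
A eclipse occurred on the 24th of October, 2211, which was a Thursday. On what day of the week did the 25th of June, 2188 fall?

Count forward from the earlier date (June 25, 2188) to the later (October 24, 2211):
From June 25, 2188 to June 25, 2211: 23 years, of which 4 contain a Feb 29 — 19×365 + 4×366 = 8399 days.
(2200 is not a leap year (divisible by 100 but not 400).)
June 2211: 30 − 25 = 5 days remain.
Then July (31), August (31), September (30): 31 + 31 + 30 = 92 days.
October 1–24, 2211: 24 days.
Residual: 121 days.
Total: 8520 days.
8520 mod 7 = 1, so 1 day before Thursday is Wednesday.

Wednesday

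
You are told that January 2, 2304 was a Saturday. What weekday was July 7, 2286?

Count forward from the earlier date (July 7, 2286) to the later (January 2, 2304):
Day-of-year of July 7, 2286: 188.
Day-of-year of January 2, 2304: 2.
2286 has 365 days, so 365 − 188 = 177 days remain in 2286.
Full years 2287–2303: 14 common + 3 leap = 14×365 + 3×366 = 6208 days.
Total: 177 + 6208 + 2 = 6387 days.
6387 mod 7 = 3, so 3 days before Saturday is Wednesday.

Wednesday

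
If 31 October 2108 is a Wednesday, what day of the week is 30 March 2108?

Count forward from the earlier date (March 30, 2108) to the later (October 31, 2108):
March 2108: 31 − 30 = 1 day remains.
Then April (30), May (31), June (30), July (31), August (31), September (30): 30 + 31 + 30 + 31 + 31 + 30 = 183 days.
October 1–31, 2108: 31 days.
Total: 1 + 183 + 31 = 215 days.
215 mod 7 = 5, so 5 days before Wednesday is Friday.

Friday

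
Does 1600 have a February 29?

Yes

1600 is a leap year (divisible by 400).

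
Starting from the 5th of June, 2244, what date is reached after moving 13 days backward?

the 23rd of May, 2244

Count 13 days before June 5, 2244:
May 2244: 31 − 23 = 8 days remain.
June 1–5, 2244: 5 days.
Total: 8 + 5 = 13 days.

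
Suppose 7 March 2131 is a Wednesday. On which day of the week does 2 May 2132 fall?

Friday

March 2131: 31 − 7 = 24 days remain.
Then 13 full months totalling 396 days.
May 1–2, 2132: 2 days.
Total: 24 + 396 + 2 = 422 days.
422 mod 7 = 2, so 2 days after Wednesday is Friday.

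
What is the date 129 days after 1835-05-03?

1835-09-09

Count 129 days after May 3, 1835:
May 1835: 31 − 3 = 28 days remain.
Then June (30), July (31), August (31): 30 + 31 + 31 = 92 days.
September 1–9, 1835: 9 days.
Total: 28 + 92 + 9 = 129 days.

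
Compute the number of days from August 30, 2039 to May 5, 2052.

Day-of-year of August 30, 2039: 242.
Day-of-year of May 5, 2052: 126.
2039 has 365 days, so 365 − 242 = 123 days remain in 2039.
Full years 2040–2051: 9 common + 3 leap = 9×365 + 3×366 = 4383 days.
Total: 123 + 4383 + 126 = 4632 days.

4632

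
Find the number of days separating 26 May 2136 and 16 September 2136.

May 2136: 31 − 26 = 5 days remain.
Then June (30), July (31), August (31): 30 + 31 + 31 = 92 days.
September 1–16, 2136: 16 days.
Total: 5 + 92 + 16 = 113 days.

113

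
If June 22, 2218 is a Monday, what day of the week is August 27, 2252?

Friday

Day-of-year of June 22, 2218: 173.
Day-of-year of August 27, 2252: 240.
2218 has 365 days, so 365 − 173 = 192 days remain in 2218.
Full years 2219–2251: 25 common + 8 leap = 25×365 + 8×366 = 12053 days.
Total: 192 + 12053 + 240 = 12485 days.
12485 mod 7 = 4, so 4 days after Monday is Friday.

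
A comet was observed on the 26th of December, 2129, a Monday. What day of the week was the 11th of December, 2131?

December 2129: 31 − 26 = 5 days remain.
Then 23 full months totalling 699 days.
December 1–11, 2131: 11 days.
Total: 5 + 699 + 11 = 715 days.
715 mod 7 = 1, so 1 day after Monday is Tuesday.

Tuesday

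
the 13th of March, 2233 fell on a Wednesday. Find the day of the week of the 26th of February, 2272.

Monday

From March 13, 2233 to March 13, 2271: 38 years, of which 9 contain a Feb 29 — 29×365 + 9×366 = 13879 days.
March 2271: 31 − 13 = 18 days remain.
Then 10 full months totalling 306 days.
February 1–26, 2272: 26 days (2272 is a leap year).
Residual: 350 days.
Total: 14229 days.
14229 mod 7 = 5, so 5 days after Wednesday is Monday.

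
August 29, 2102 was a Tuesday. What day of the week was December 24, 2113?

From August 29, 2102 to August 29, 2113: 11 years, of which 3 contain a Feb 29 — 8×365 + 3×366 = 4018 days.
August 2113: 31 − 29 = 2 days remain.
Then September (30), October (31), November (30): 30 + 31 + 30 = 91 days.
December 1–24, 2113: 24 days.
Residual: 117 days.
Total: 4135 days.
4135 mod 7 = 5, so 5 days after Tuesday is Sunday.

Sunday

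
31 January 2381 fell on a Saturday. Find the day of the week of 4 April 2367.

Count forward from the earlier date (April 4, 2367) to the later (January 31, 2381):
Day-of-year of April 4, 2367: 94.
Day-of-year of January 31, 2381: 31.
2367 has 365 days, so 365 − 94 = 271 days remain in 2367.
Full years 2368–2380: 9 common + 4 leap = 9×365 + 4×366 = 4749 days.
Total: 271 + 4749 + 31 = 5051 days.
5051 mod 7 = 4, so 4 days before Saturday is Tuesday.

Tuesday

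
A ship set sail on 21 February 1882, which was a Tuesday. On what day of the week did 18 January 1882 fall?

Wednesday

Count forward from the earlier date (January 18, 1882) to the later (February 21, 1882):
January 1882: 31 − 18 = 13 days remain.
February 1–21, 1882: 21 days (1882 is not a leap year).
Total: 13 + 21 = 34 days.
34 mod 7 = 6, so 6 days before Tuesday is Wednesday.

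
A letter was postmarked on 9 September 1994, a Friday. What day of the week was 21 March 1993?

Count forward from the earlier date (March 21, 1993) to the later (September 9, 1994):
March 21, 1993 → March 21, 1994: 365 days.
March 1994: 31 − 21 = 10 days remain.
Then April (30), May (31), June (30), July (31), August (31): 30 + 31 + 30 + 31 + 31 = 153 days.
September 1–9, 1994: 9 days.
Residual: 172 days.
Total: 537 days.
537 mod 7 = 5, so 5 days before Friday is Sunday.

Sunday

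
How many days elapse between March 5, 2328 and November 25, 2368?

14875

Day-of-year of March 5, 2328: 65.
Day-of-year of November 25, 2368: 330.
2328 has 366 days, so 366 − 65 = 301 days remain in 2328.
Full years 2329–2367: 30 common + 9 leap = 30×365 + 9×366 = 14244 days.
Total: 301 + 14244 + 330 = 14875 days.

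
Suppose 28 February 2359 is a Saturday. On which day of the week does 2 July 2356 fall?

Monday

Count forward from the earlier date (July 2, 2356) to the later (February 28, 2359):
Day-of-year of July 2, 2356: 184.
Day-of-year of February 28, 2359: 59.
2356 has 366 days, so 366 − 184 = 182 days remain in 2356.
Full years: 2357: 365; 2358: 365. Sum = 730.
Total: 182 + 730 + 59 = 971 days.
971 mod 7 = 5, so 5 days before Saturday is Monday.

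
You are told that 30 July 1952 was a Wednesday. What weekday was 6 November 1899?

Monday

Count forward from the earlier date (November 6, 1899) to the later (July 30, 1952):
From November 6, 1899 to November 6, 1951: 52 years, of which 12 contain a Feb 29 — 40×365 + 12×366 = 18992 days.
(1900 is not a leap year (divisible by 100 but not 400).)
November 1951: 30 − 6 = 24 days remain.
Then December (31), January (31), February 1952 (29), March (31), April (30), May (31), June (30): 31 + 31 + 29 + 31 + 30 + 31 + 30 = 213 days.
July 1–30, 1952: 30 days.
Residual: 267 days.
Total: 19259 days.
19259 mod 7 = 2, so 2 days before Wednesday is Monday.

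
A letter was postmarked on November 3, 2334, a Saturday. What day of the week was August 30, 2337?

Monday

November 3, 2334 → November 3, 2335: 365 days.
November 3, 2335 → November 3, 2336: 366 days (2336 is a leap year).
November 2336: 30 − 3 = 27 days remain.
Then December (31), January (31), February 2337 (28), March (31), April (30), May (31), June (30), July (31): 31 + 31 + 28 + 31 + 30 + 31 + 30 + 31 = 243 days.
August 1–30, 2337: 30 days.
Residual: 300 days.
Total: 1031 days.
1031 mod 7 = 2, so 2 days after Saturday is Monday.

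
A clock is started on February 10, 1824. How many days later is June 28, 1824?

139

February 1824: 29 − 10 = 19 days remain (1824 is a leap year, so February has 29 days).
Then March (31), April (30), May (31): 31 + 30 + 31 = 92 days.
June 1–28, 1824: 28 days.
Total: 19 + 92 + 28 = 139 days.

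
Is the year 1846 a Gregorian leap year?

No

1846 is not a leap year.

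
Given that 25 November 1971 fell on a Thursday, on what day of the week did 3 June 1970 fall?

Wednesday

Count forward from the earlier date (June 3, 1970) to the later (November 25, 1971):
June 1970: 30 − 3 = 27 days remain.
Then 16 full months totalling 488 days.
November 1–25, 1971: 25 days.
Total: 27 + 488 + 25 = 540 days.
540 mod 7 = 1, so 1 day before Thursday is Wednesday.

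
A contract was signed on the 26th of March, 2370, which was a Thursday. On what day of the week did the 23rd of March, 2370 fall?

Count forward from the earlier date (March 23, 2370) to the later (March 26, 2370):
Within March 2370: 26 − 23 = 3 days.
3 mod 7 = 3, so 3 days before Thursday is Monday.

Monday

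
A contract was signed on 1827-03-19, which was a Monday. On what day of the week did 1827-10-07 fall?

March 1827: 31 − 19 = 12 days remain.
Then April (30), May (31), June (30), July (31), August (31), September (30): 30 + 31 + 30 + 31 + 31 + 30 = 183 days.
October 1–7, 1827: 7 days.
Total: 12 + 183 + 7 = 202 days.
202 mod 7 = 6, so 6 days after Monday is Sunday.

Sunday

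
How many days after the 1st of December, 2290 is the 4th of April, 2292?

490

Day-of-year of December 1, 2290: 335.
Day-of-year of April 4, 2292: 95.
2290 has 365 days, so 365 − 335 = 30 days remain in 2290.
Full years: 2291: 365. Sum = 365.
Total: 30 + 365 + 95 = 490 days.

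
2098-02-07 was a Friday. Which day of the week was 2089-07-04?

Monday

Count forward from the earlier date (July 4, 2089) to the later (February 7, 2098):
From July 4, 2089 to July 4, 2097: 8 years, of which 2 contain a Feb 29 — 6×365 + 2×366 = 2922 days.
July 2097: 31 − 4 = 27 days remain.
Then August (31), September (30), October (31), November (30), December (31), January (31): 31 + 30 + 31 + 30 + 31 + 31 = 184 days.
February 1–7, 2098: 7 days (2098 is not a leap year).
Residual: 218 days.
Total: 3140 days.
3140 mod 7 = 4, so 4 days before Friday is Monday.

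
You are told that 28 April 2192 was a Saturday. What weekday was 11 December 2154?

Count forward from the earlier date (December 11, 2154) to the later (April 28, 2192):
From December 11, 2154 to December 11, 2191: 37 years, of which 9 contain a Feb 29 — 28×365 + 9×366 = 13514 days.
December 2191: 31 − 11 = 20 days remain.
Then January (31), February 2192 (29), March (31): 31 + 29 + 31 = 91 days.
April 1–28, 2192: 28 days.
Residual: 139 days.
Total: 13653 days.
13653 mod 7 = 3, so 3 days before Saturday is Wednesday.

Wednesday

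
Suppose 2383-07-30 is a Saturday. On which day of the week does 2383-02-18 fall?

Friday

Count forward from the earlier date (February 18, 2383) to the later (July 30, 2383):
February 2383: 28 − 18 = 10 days remain (2383 is not a leap year, so February has 28 days).
Then March (31), April (30), May (31), June (30): 31 + 30 + 31 + 30 = 122 days.
July 1–30, 2383: 30 days.
Total: 10 + 122 + 30 = 162 days.
162 mod 7 = 1, so 1 day before Saturday is Friday.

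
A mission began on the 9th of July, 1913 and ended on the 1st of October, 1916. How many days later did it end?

1180

July 9, 1913 → July 9, 1914: 365 days.
July 9, 1914 → July 9, 1915: 365 days.
July 9, 1915 → July 9, 1916: 366 days (1916 is a leap year).
July 1916: 31 − 9 = 22 days remain.
Then August (31), September (30): 31 + 30 = 61 days.
October 1, 1916: 1 day.
Residual: 84 days.
Total: 1180 days.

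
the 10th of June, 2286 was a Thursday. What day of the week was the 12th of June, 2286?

Within June 2286: 12 − 10 = 2 days.
2 mod 7 = 2, so 2 days after Thursday is Saturday.

Saturday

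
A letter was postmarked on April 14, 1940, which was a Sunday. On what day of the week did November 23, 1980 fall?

Day-of-year of April 14, 1940: 105.
Day-of-year of November 23, 1980: 328.
1940 has 366 days, so 366 − 105 = 261 days remain in 1940.
Full years 1941–1979: 30 common + 9 leap = 30×365 + 9×366 = 14244 days.
Total: 261 + 14244 + 328 = 14833 days.
14833 is a multiple of 7, so November 23, 1980 falls on the same weekday: Sunday.

Sunday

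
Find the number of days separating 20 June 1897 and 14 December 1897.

June 1897: 30 − 20 = 10 days remain.
Then July (31), August (31), September (30), October (31), November (30): 31 + 31 + 30 + 31 + 30 = 153 days.
December 1–14, 1897: 14 days.
Total: 10 + 153 + 14 = 177 days.

177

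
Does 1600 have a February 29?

1600 is a leap year (divisible by 400).

Yes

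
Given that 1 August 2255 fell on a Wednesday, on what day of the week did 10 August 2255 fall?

Within August 2255: 10 − 1 = 9 days.
9 mod 7 = 2, so 2 days after Wednesday is Friday.

Friday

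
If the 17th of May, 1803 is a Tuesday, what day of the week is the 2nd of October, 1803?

May 1803: 31 − 17 = 14 days remain.
Then June (30), July (31), August (31), September (30): 30 + 31 + 31 + 30 = 122 days.
October 1–2, 1803: 2 days.
Total: 14 + 122 + 2 = 138 days.
138 mod 7 = 5, so 5 days after Tuesday is Sunday.

Sunday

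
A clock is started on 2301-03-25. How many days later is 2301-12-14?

March 2301: 31 − 25 = 6 days remain.
Then April (30), May (31), June (30), July (31), August (31), September (30), October (31), November (30): 30 + 31 + 30 + 31 + 31 + 30 + 31 + 30 = 244 days.
December 1–14, 2301: 14 days.
Total: 6 + 244 + 14 = 264 days.

264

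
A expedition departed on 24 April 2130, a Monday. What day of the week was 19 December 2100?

Count forward from the earlier date (December 19, 2100) to the later (April 24, 2130):
From December 19, 2100 to December 19, 2129: 29 years, of which 7 contain a Feb 29 — 22×365 + 7×366 = 10592 days.
December 2129: 31 − 19 = 12 days remain.
Then January (31), February 2130 (28), March (31): 31 + 28 + 31 = 90 days.
April 1–24, 2130: 24 days.
Residual: 126 days.
Total: 10718 days.
10718 mod 7 = 1, so 1 day before Monday is Sunday.

Sunday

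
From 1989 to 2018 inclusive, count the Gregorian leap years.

Years divisible by 4 in [1989, 2018]: 1992, 1996, 2000, 2004, 2008, 2012, 2016.
2000 is divisible by 400, so still leap.
No century exceptions apply. Count: 7.

7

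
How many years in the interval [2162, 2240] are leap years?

Years divisible by 4: 2164, 2168, …, 2240 — 20 in all.
Of these, 2200 is divisible by 100 but not 400, so not leap.
Leap years: 20 − 1 = 19.

19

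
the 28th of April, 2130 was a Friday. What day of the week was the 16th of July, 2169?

Sunday

From April 28, 2130 to April 28, 2169: 39 years, of which 10 contain a Feb 29 — 29×365 + 10×366 = 14245 days.
April 2169: 30 − 28 = 2 days remain.
Then May (31), June (30): 31 + 30 = 61 days.
July 1–16, 2169: 16 days.
Residual: 79 days.
Total: 14324 days.
14324 mod 7 = 2, so 2 days after Friday is Sunday.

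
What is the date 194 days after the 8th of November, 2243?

the 20th of May, 2244

Count 194 days after November 8, 2243:
November 2243: 30 − 8 = 22 days remain.
Then December (31), January (31), February 2244 (29), March (31), April (30): 31 + 31 + 29 + 31 + 30 = 152 days.
May 1–20, 2244: 20 days.
Residual: 194 days.
Total: 194 days.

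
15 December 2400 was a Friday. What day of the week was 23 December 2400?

Saturday

Within December 2400: 23 − 15 = 8 days.
8 mod 7 = 1, so 1 day after Friday is Saturday.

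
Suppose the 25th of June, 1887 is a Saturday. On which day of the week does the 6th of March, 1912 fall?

Day-of-year of June 25, 1887: 176.
Day-of-year of March 6, 1912: 66.
1887 has 365 days, so 365 − 176 = 189 days remain in 1887.
Full years 1888–1911: 19 common + 5 leap = 19×365 + 5×366 = 8765 days.
Total: 189 + 8765 + 66 = 9020 days.
9020 mod 7 = 4, so 4 days after Saturday is Wednesday.

Wednesday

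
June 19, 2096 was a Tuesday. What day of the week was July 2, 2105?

Thursday

From June 19, 2096 to June 19, 2105: 9 years, of which 1 contains a Feb 29 — 8×365 + 1×366 = 3286 days.
(2100 is not a leap year (divisible by 100 but not 400).)
June 2105: 30 − 19 = 11 days remain.
July 1–2, 2105: 2 days.
Residual: 13 days.
Total: 3299 days.
3299 mod 7 = 2, so 2 days after Tuesday is Thursday.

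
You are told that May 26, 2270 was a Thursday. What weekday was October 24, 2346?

Day-of-year of May 26, 2270: 146.
Day-of-year of October 24, 2346: 297.
2270 has 365 days, so 365 − 146 = 219 days remain in 2270.
Full years 2271–2345: 57 common + 18 leap = 57×365 + 18×366 = 27393 days.
Total: 219 + 27393 + 297 = 27909 days.
27909 is a multiple of 7, so October 24, 2346 falls on the same weekday: Thursday.

Thursday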